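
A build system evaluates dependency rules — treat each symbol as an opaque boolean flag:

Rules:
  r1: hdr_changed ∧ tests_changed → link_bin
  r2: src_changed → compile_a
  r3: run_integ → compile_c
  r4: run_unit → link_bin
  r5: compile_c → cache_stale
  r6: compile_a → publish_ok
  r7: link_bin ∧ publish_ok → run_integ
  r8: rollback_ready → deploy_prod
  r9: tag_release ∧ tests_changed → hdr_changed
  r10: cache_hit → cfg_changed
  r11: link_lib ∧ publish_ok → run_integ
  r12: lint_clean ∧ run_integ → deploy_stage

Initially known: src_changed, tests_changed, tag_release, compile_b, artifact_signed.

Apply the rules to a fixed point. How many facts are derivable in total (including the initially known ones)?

12

Round 1: r2 [src_changed → compile_a]; r9 [tag_release ∧ tests_changed → hdr_changed]. Adds compile_a, hdr_changed.
Round 2: r1 [hdr_changed ∧ tests_changed → link_bin]; r6 [compile_a → publish_ok]. Adds link_bin, publish_ok.
Round 3: r7 [link_bin ∧ publish_ok → run_integ]. Adds run_integ.
Round 4: r3 [run_integ → compile_c]. Adds compile_c.
Round 5: r5 [compile_c → cache_stale]. Adds cache_stale.
Closure: {artifact_signed, cache_stale, compile_a, compile_b, compile_c, hdr_changed, link_bin, publish_ok, run_integ, src_changed, tag_release, tests_changed} — 12 facts.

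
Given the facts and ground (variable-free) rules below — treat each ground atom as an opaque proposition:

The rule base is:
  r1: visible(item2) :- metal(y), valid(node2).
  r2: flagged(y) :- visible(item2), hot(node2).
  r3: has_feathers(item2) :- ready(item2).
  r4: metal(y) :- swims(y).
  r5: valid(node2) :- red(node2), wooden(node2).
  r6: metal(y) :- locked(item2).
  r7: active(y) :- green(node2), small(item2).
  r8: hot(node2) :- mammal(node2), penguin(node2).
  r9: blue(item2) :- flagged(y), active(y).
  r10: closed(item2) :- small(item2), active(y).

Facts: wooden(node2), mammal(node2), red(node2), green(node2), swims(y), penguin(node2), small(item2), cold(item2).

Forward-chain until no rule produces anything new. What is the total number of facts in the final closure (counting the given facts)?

Round 1 — r4, r5, r7, r8, derive metal(y), valid(node2), active(y), hot(node2).
Round 2 — r1, r10, derive visible(item2), closed(item2).
Round 3 — r2, derive flagged(y).
Round 4 — r9, derive blue(item2).
Closure: {active(y), blue(item2), closed(item2), cold(item2), flagged(y), green(node2), hot(node2), mammal(node2), metal(y), penguin(node2), red(node2), small(item2), swims(y), valid(node2), visible(item2), wooden(node2)} — 16 facts.

16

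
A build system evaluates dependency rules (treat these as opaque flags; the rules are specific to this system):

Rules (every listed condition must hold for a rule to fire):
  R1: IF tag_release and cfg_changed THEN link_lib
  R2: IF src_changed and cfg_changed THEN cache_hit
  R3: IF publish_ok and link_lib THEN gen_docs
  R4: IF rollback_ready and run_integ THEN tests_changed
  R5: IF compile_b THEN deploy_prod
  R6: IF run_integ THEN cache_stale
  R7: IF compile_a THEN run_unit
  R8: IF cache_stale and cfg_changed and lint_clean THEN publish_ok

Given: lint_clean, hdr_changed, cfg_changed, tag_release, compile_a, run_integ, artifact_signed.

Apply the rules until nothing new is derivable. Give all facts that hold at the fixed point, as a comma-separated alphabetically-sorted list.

Round 1 — R1, R6, R7, derive link_lib, cache_stale, run_unit.
Round 2 — R8, derive publish_ok.
Round 3 — R3, derive gen_docs.

artifact_signed, cache_stale, cfg_changed, compile_a, gen_docs, hdr_changed, link_lib, lint_clean, publish_ok, run_integ, run_unit, tag_release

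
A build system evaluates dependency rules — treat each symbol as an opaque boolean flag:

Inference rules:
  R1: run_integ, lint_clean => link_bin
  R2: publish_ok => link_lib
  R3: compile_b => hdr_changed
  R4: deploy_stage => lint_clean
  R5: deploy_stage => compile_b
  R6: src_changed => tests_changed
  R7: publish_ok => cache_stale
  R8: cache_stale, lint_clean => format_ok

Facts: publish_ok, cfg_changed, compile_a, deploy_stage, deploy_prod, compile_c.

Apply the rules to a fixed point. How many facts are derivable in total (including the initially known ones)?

12

Round 1: R2 [publish_ok => link_lib]; R4 [deploy_stage => lint_clean]; R5 [deploy_stage => compile_b]; R7 [publish_ok => cache_stale]. New: link_lib, lint_clean, compile_b, cache_stale.
Round 2: R3 [compile_b => hdr_changed]; R8 [cache_stale, lint_clean => format_ok]. New: hdr_changed, format_ok.
Closure: {cache_stale, cfg_changed, compile_a, compile_b, compile_c, deploy_prod, deploy_stage, format_ok, hdr_changed, link_lib, lint_clean, publish_ok} — 12 facts.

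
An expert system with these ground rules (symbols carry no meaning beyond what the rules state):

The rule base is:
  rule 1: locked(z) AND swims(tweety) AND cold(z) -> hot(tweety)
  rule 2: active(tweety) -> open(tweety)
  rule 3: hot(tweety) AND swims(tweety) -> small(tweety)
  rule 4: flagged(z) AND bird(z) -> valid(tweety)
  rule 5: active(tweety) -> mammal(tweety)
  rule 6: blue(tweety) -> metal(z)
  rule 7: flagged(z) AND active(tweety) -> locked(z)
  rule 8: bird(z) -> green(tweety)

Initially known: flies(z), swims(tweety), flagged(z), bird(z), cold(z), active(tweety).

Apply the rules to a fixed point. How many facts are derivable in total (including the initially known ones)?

13

[1] rule 2 [active(tweety) -> open(tweety)]; rule 4 [flagged(z) AND bird(z) -> valid(tweety)]; rule 5 [active(tweety) -> mammal(tweety)]; rule 7 [flagged(z) AND active(tweety) -> locked(z)]; rule 8 [bird(z) -> green(tweety)]. ⇒ new: open(tweety), valid(tweety), mammal(tweety), locked(z), green(tweety).
[2] rule 1 [locked(z) AND swims(tweety) AND cold(z) -> hot(tweety)]. ⇒ new: hot(tweety).
[3] rule 3 [hot(tweety) AND swims(tweety) -> small(tweety)]. ⇒ new: small(tweety).
Closure: {active(tweety), bird(z), cold(z), flagged(z), flies(z), green(tweety), hot(tweety), locked(z), mammal(tweety), open(tweety), small(tweety), swims(tweety), valid(tweety)} — 13 facts.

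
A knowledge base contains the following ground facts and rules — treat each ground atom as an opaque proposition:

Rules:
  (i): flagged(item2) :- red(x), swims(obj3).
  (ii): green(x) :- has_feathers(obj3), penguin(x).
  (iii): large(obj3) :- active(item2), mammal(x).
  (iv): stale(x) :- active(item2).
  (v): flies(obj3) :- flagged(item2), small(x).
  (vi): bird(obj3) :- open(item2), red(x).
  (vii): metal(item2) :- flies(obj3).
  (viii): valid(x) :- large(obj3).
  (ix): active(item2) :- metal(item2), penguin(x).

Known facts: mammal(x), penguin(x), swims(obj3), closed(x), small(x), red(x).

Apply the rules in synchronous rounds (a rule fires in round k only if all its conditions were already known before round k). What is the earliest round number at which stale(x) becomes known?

[1] (i) [flagged(item2) :- red(x), swims(obj3).]. ⇒ new: flagged(item2).
[2] (v) [flies(obj3) :- flagged(item2), small(x).]. ⇒ new: flies(obj3).
[3] (vii) [metal(item2) :- flies(obj3).]. ⇒ new: metal(item2).
[4] (ix) [active(item2) :- metal(item2), penguin(x).]. ⇒ new: active(item2).
[5] (iii) [large(obj3) :- active(item2), mammal(x).]; (iv) [stale(x) :- active(item2).]. ⇒ new: large(obj3), stale(x).
stale(x) first appears in round 5.

5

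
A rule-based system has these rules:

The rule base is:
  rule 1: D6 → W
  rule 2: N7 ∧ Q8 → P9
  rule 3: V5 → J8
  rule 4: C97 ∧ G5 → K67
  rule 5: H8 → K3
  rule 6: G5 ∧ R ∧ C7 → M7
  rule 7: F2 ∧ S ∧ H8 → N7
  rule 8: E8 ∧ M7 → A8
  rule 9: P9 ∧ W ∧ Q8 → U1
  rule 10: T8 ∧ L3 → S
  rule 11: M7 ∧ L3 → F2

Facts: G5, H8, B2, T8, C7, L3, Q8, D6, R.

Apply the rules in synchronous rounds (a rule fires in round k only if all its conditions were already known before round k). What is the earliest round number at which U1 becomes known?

Round 1: rule 1 [D6 → W]; rule 5 [H8 → K3]; rule 6 [G5 ∧ R ∧ C7 → M7]; rule 10 [T8 ∧ L3 → S]. Adds W, K3, M7, S.
Round 2: rule 11 [M7 ∧ L3 → F2]. Adds F2.
Round 3: rule 7 [F2 ∧ S ∧ H8 → N7]. Adds N7.
Round 4: rule 2 [N7 ∧ Q8 → P9]. Adds P9.
Round 5: rule 9 [P9 ∧ W ∧ Q8 → U1]. Adds U1.
U1 first appears in round 5.

5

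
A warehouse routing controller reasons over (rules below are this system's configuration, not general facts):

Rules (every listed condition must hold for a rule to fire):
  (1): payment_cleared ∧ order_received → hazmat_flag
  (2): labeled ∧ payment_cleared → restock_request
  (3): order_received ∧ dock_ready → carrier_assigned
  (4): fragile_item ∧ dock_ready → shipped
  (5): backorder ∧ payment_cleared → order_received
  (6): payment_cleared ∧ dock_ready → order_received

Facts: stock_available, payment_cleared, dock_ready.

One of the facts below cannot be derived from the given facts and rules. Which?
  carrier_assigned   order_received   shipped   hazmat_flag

shipped

Round 1: (6) [payment_cleared ∧ dock_ready → order_received]. Adds order_received.
Round 2: (1) [payment_cleared ∧ order_received → hazmat_flag]; (3) [order_received ∧ dock_ready → carrier_assigned]. Adds hazmat_flag, carrier_assigned.
Derived: hazmat_flag (round 2), order_received (round 1), carrier_assigned (round 2). shipped never appears in any round.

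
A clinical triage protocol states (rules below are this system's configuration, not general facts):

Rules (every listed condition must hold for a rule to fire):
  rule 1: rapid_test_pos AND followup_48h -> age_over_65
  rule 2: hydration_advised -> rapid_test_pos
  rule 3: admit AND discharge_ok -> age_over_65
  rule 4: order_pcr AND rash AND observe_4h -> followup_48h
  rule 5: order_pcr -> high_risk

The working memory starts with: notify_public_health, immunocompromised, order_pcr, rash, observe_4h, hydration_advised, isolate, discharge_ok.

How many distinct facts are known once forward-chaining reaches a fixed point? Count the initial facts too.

Round 1 — rule 2, rule 4, rule 5, derive rapid_test_pos, followup_48h, high_risk.
Round 2 — rule 1, derive age_over_65.
Closure: {age_over_65, discharge_ok, followup_48h, high_risk, hydration_advised, immunocompromised, isolate, notify_public_health, observe_4h, order_pcr, rapid_test_pos, rash} — 12 facts.

12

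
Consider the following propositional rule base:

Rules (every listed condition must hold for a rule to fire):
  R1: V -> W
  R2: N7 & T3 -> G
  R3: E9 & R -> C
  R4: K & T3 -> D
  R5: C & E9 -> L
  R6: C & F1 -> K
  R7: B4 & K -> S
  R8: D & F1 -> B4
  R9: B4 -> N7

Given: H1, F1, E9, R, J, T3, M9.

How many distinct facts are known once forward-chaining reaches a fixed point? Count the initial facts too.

[1] R3 [E9 & R -> C]. ⇒ new: C.
[2] R5 [C & E9 -> L]; R6 [C & F1 -> K]. ⇒ new: L, K.
[3] R4 [K & T3 -> D]. ⇒ new: D.
[4] R8 [D & F1 -> B4]. ⇒ new: B4.
[5] R7 [B4 & K -> S]; R9 [B4 -> N7]. ⇒ new: S, N7.
[6] R2 [N7 & T3 -> G]. ⇒ new: G.
Closure: {B4, C, D, E9, F1, G, H1, J, K, L, M9, N7, R, S, T3} — 15 facts.

15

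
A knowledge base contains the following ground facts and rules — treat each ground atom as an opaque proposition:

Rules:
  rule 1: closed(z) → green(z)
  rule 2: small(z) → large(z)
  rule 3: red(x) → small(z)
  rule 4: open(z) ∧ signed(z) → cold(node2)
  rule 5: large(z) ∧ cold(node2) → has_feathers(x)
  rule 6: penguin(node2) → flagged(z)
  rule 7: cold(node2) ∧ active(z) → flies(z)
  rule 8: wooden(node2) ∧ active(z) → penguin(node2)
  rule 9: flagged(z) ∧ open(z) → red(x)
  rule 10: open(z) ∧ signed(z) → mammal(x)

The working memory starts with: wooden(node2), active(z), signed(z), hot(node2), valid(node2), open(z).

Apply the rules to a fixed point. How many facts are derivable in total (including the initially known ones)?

15

Round 1 — rule 4, rule 8, rule 10, derive cold(node2), penguin(node2), mammal(x).
Round 2 — rule 6, rule 7, derive flagged(z), flies(z).
Round 3 — rule 9, derive red(x).
Round 4 — rule 3, derive small(z).
Round 5 — rule 2, derive large(z).
Round 6 — rule 5, derive has_feathers(x).
Closure: {active(z), cold(node2), flagged(z), flies(z), has_feathers(x), hot(node2), large(z), mammal(x), open(z), penguin(node2), red(x), signed(z), small(z), valid(node2), wooden(node2)} — 15 facts.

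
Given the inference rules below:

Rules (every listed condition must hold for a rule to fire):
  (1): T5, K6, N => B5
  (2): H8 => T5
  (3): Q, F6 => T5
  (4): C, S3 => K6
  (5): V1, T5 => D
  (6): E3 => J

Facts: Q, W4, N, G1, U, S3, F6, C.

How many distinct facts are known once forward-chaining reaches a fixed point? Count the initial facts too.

11

Round 1 — (3), (4), derive T5, K6.
Round 2 — (1), derive B5.
Closure: {B5, C, F6, G1, K6, N, Q, S3, T5, U, W4} — 11 facts.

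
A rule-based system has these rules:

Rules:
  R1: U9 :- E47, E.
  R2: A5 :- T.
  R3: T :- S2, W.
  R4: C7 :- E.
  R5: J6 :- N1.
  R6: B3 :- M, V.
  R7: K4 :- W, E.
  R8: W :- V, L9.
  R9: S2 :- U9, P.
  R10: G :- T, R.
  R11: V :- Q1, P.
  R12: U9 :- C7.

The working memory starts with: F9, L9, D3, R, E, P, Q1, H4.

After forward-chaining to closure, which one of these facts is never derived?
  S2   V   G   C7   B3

B3

Round 1: R4 [C7 :- E.]; R11 [V :- Q1, P.]. New: C7, V.
Round 2: R8 [W :- V, L9.]; R12 [U9 :- C7.]. New: W, U9.
Round 3: R7 [K4 :- W, E.]; R9 [S2 :- U9, P.]. New: K4, S2.
Round 4: R3 [T :- S2, W.]. New: T.
Round 5: R2 [A5 :- T.]; R10 [G :- T, R.]. New: A5, G.
Derived: V (round 1), S2 (round 3), C7 (round 1), G (round 5). B3 never appears in any round.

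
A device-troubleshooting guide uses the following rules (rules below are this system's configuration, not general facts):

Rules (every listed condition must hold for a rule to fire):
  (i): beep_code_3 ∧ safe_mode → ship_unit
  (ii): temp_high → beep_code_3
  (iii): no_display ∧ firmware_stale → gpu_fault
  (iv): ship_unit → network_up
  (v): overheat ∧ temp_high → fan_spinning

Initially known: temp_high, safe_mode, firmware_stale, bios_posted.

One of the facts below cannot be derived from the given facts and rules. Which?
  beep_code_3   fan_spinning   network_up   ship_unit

fan_spinning

Round 1: (ii) [temp_high → beep_code_3]. New: beep_code_3.
Round 2: (i) [beep_code_3 ∧ safe_mode → ship_unit]. New: ship_unit.
Round 3: (iv) [ship_unit → network_up]. New: network_up.
Derived: network_up (round 3), ship_unit (round 2), beep_code_3 (round 1). fan_spinning never appears in any round.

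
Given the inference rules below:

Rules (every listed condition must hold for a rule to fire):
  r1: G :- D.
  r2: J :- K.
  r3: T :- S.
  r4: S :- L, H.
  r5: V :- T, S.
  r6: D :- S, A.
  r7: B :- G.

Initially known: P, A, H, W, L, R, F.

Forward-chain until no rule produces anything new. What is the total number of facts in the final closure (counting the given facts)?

Round 1 fires r4, giving S.
Round 2 fires r3, r6, giving T, D.
Round 3 fires r1, r5, giving G, V.
Round 4 fires r7, giving B.
Closure: {A, B, D, F, G, H, L, P, R, S, T, V, W} — 13 facts.

13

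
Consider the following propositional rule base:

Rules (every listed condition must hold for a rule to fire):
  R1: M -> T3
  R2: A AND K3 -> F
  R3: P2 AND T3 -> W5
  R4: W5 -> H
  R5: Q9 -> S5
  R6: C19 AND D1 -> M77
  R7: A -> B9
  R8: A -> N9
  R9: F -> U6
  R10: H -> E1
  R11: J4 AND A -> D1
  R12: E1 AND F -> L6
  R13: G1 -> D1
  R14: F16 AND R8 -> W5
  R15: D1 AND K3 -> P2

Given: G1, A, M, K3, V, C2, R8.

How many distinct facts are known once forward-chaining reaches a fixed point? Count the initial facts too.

18

Round 1 — R1, R2, R7, R8, R13, derive T3, F, B9, N9, D1.
Round 2 — R9, R15, derive U6, P2.
Round 3 — R3, derive W5.
Round 4 — R4, derive H.
Round 5 — R10, derive E1.
Round 6 — R12, derive L6.
Closure: {A, B9, C2, D1, E1, F, G1, H, K3, L6, M, N9, P2, R8, T3, U6, V, W5} — 18 facts.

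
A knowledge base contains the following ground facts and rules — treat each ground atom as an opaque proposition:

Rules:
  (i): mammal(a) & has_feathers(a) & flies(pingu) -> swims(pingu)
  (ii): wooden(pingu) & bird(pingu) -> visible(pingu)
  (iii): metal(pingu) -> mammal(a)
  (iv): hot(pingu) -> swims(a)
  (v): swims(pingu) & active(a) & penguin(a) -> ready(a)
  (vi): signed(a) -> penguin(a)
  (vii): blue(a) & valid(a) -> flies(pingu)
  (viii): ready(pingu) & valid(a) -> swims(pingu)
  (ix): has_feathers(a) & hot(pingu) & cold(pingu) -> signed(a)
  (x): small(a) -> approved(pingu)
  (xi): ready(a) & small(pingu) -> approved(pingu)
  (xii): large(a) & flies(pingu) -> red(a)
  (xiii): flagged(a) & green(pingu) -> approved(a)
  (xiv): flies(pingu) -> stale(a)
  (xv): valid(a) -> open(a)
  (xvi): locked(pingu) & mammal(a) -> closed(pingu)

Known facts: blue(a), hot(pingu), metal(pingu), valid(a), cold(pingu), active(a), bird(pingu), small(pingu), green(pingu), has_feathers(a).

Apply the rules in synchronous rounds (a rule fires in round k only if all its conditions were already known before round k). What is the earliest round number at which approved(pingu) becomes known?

Round 1 fires (iii), (iv), (vii), (ix), (xv), giving mammal(a), swims(a), flies(pingu), signed(a), open(a).
Round 2 fires (i), (vi), (xiv), giving swims(pingu), penguin(a), stale(a).
Round 3 fires (v), giving ready(a).
Round 4 fires (xi), giving approved(pingu).
approved(pingu) first appears in round 4.

4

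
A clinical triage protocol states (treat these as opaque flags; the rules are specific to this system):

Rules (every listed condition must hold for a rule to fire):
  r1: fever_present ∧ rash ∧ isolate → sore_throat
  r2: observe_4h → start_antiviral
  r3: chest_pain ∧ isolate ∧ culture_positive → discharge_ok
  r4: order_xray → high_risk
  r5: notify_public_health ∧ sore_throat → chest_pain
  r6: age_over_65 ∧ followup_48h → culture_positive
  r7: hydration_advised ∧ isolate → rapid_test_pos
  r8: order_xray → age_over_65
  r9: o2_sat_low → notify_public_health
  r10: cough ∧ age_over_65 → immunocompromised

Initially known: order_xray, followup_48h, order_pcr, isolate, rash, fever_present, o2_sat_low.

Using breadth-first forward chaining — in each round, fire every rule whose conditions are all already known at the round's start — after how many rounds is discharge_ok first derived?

3

Round 1: r1 [fever_present ∧ rash ∧ isolate → sore_throat]; r4 [order_xray → high_risk]; r8 [order_xray → age_over_65]; r9 [o2_sat_low → notify_public_health]. New: sore_throat, high_risk, age_over_65, notify_public_health.
Round 2: r5 [notify_public_health ∧ sore_throat → chest_pain]; r6 [age_over_65 ∧ followup_48h → culture_positive]. New: chest_pain, culture_positive.
Round 3: r3 [chest_pain ∧ isolate ∧ culture_positive → discharge_ok]. New: discharge_ok.
discharge_ok first appears in round 3.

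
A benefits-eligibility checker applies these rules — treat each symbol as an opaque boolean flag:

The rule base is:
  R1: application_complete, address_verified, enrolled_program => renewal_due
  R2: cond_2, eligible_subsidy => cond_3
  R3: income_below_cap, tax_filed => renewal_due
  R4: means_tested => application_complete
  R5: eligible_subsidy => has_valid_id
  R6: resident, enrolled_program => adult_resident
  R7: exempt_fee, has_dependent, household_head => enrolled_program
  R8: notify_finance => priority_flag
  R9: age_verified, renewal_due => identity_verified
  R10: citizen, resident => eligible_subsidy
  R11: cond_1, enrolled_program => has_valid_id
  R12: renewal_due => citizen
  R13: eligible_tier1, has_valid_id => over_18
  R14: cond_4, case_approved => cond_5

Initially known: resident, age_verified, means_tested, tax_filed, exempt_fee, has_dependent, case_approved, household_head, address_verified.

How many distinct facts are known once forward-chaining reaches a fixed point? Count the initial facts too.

Round 1: R4 [means_tested => application_complete]; R7 [exempt_fee, has_dependent, household_head => enrolled_program]. New: application_complete, enrolled_program.
Round 2: R1 [application_complete, address_verified, enrolled_program => renewal_due]; R6 [resident, enrolled_program => adult_resident]. New: renewal_due, adult_resident.
Round 3: R9 [age_verified, renewal_due => identity_verified]; R12 [renewal_due => citizen]. New: identity_verified, citizen.
Round 4: R10 [citizen, resident => eligible_subsidy]. New: eligible_subsidy.
Round 5: R5 [eligible_subsidy => has_valid_id]. New: has_valid_id.
Closure: {address_verified, adult_resident, age_verified, application_complete, case_approved, citizen, eligible_subsidy, enrolled_program, exempt_fee, has_dependent, has_valid_id, household_head, identity_verified, means_tested, renewal_due, resident, tax_filed} — 17 facts.

17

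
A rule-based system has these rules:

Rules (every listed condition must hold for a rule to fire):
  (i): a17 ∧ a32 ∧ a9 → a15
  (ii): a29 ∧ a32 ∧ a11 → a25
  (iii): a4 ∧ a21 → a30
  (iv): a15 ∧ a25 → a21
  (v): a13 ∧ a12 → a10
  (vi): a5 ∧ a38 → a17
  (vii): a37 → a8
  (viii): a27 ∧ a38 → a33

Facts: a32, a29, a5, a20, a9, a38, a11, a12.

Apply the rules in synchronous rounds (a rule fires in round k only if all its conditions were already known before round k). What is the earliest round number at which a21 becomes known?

Round 1 fires (ii), (vi), giving a25, a17.
Round 2 fires (i), giving a15.
Round 3 fires (iv), giving a21.
a21 first appears in round 3.

3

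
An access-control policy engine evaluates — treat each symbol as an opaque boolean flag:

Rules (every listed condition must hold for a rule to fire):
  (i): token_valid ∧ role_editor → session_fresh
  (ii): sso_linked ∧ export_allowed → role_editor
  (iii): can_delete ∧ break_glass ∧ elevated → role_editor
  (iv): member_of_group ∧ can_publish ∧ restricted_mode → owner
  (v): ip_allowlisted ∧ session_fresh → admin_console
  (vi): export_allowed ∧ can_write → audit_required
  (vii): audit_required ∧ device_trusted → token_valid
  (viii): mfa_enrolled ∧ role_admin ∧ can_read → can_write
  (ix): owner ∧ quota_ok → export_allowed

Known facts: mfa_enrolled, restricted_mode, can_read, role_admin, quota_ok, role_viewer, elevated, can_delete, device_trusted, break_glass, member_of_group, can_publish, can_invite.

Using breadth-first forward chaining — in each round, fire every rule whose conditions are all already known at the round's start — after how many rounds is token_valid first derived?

4

[1] (iii) [can_delete ∧ break_glass ∧ elevated → role_editor]; (iv) [member_of_group ∧ can_publish ∧ restricted_mode → owner]; (viii) [mfa_enrolled ∧ role_admin ∧ can_read → can_write]. ⇒ new: role_editor, owner, can_write.
[2] (ix) [owner ∧ quota_ok → export_allowed]. ⇒ new: export_allowed.
[3] (vi) [export_allowed ∧ can_write → audit_required]. ⇒ new: audit_required.
[4] (vii) [audit_required ∧ device_trusted → token_valid]. ⇒ new: token_valid.
token_valid first appears in round 4.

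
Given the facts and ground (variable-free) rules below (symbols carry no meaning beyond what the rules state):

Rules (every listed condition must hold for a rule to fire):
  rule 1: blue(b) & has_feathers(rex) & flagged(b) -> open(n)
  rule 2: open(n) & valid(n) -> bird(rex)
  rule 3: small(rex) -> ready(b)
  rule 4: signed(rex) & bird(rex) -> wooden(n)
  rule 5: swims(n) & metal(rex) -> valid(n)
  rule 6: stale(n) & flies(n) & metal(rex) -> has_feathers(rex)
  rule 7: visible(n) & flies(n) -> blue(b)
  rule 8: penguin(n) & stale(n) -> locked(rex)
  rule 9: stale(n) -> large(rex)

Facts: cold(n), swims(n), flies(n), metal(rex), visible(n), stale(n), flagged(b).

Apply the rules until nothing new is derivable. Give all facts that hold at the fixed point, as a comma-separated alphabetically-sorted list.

Round 1: rule 5 [swims(n) & metal(rex) -> valid(n)]; rule 6 [stale(n) & flies(n) & metal(rex) -> has_feathers(rex)]; rule 7 [visible(n) & flies(n) -> blue(b)]; rule 9 [stale(n) -> large(rex)]. Adds valid(n), has_feathers(rex), blue(b), large(rex).
Round 2: rule 1 [blue(b) & has_feathers(rex) & flagged(b) -> open(n)]. Adds open(n).
Round 3: rule 2 [open(n) & valid(n) -> bird(rex)]. Adds bird(rex).

bird(rex), blue(b), cold(n), flagged(b), flies(n), has_feathers(rex), large(rex), metal(rex), open(n), stale(n), swims(n), valid(n), visible(n)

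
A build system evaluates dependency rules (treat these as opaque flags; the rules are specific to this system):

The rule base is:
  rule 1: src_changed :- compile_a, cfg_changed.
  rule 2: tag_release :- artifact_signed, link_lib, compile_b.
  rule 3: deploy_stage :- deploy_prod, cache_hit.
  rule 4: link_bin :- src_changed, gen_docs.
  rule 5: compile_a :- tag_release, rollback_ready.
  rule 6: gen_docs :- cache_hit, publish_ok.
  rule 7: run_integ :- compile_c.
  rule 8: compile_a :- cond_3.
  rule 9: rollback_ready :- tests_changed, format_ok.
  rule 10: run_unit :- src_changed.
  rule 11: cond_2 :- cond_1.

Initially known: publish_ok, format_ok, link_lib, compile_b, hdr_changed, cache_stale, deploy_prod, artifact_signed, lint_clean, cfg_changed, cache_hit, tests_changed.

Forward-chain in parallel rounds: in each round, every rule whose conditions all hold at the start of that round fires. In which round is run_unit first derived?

Round 1 fires rule 2, rule 3, rule 6, rule 9, giving tag_release, deploy_stage, gen_docs, rollback_ready.
Round 2 fires rule 5, giving compile_a.
Round 3 fires rule 1, giving src_changed.
Round 4 fires rule 4, rule 10, giving link_bin, run_unit.
run_unit first appears in round 4.

4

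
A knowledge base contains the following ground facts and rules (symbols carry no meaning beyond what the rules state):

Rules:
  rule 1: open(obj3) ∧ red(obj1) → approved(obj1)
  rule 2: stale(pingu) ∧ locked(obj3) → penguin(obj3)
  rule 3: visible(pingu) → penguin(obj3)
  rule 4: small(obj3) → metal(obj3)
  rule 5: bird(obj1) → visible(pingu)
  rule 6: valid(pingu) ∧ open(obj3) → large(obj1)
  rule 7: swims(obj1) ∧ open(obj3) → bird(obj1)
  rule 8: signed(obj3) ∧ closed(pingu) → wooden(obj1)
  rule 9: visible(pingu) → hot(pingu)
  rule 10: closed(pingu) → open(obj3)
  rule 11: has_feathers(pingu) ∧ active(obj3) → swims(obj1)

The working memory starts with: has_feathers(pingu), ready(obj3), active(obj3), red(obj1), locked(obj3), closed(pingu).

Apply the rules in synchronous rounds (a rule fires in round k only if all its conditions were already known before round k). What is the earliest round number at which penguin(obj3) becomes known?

4

Round 1 fires rule 10, rule 11, giving open(obj3), swims(obj1).
Round 2 fires rule 1, rule 7, giving approved(obj1), bird(obj1).
Round 3 fires rule 5, giving visible(pingu).
Round 4 fires rule 3, rule 9, giving penguin(obj3), hot(pingu).
penguin(obj3) first appears in round 4.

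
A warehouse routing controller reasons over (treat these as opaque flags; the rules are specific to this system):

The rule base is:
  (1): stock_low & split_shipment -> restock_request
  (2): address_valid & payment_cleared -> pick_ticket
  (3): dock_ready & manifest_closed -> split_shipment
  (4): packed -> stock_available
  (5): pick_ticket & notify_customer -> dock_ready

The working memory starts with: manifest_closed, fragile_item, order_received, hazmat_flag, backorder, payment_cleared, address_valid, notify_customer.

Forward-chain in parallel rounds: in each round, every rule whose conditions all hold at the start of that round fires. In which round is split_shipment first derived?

3

Round 1 fires (2), giving pick_ticket.
Round 2 fires (5), giving dock_ready.
Round 3 fires (3), giving split_shipment.
split_shipment first appears in round 3.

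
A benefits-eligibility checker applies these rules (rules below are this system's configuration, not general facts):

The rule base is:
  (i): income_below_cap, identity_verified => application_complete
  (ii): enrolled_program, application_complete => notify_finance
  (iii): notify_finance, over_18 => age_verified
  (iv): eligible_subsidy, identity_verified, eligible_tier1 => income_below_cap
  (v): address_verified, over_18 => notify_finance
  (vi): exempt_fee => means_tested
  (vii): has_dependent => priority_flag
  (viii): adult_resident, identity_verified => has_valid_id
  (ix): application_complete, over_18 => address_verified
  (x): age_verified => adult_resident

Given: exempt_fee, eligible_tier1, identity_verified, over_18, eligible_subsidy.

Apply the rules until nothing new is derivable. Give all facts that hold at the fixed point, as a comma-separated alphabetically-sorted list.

address_verified, adult_resident, age_verified, application_complete, eligible_subsidy, eligible_tier1, exempt_fee, has_valid_id, identity_verified, income_below_cap, means_tested, notify_finance, over_18

Round 1 — (iv), (vi), derive income_below_cap, means_tested.
Round 2 — (i), derive application_complete.
Round 3 — (ix), derive address_verified.
Round 4 — (v), derive notify_finance.
Round 5 — (iii), derive age_verified.
Round 6 — (x), derive adult_resident.
Round 7 — (viii), derive has_valid_id.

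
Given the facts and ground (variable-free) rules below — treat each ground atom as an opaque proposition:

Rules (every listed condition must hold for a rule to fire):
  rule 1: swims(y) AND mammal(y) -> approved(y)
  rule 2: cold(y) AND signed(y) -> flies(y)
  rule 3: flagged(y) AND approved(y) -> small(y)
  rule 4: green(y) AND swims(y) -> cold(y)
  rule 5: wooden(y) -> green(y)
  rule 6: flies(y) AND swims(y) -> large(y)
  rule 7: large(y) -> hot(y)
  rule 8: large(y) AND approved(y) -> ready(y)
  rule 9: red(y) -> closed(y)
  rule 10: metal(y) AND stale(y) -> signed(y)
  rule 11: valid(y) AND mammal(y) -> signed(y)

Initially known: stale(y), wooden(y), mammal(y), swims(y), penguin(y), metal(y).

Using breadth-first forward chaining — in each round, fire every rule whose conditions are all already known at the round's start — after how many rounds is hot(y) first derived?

Round 1 — rule 1, rule 5, rule 10, derive approved(y), green(y), signed(y).
Round 2 — rule 4, derive cold(y).
Round 3 — rule 2, derive flies(y).
Round 4 — rule 6, derive large(y).
Round 5 — rule 7, rule 8, derive hot(y), ready(y).
hot(y) first appears in round 5.

5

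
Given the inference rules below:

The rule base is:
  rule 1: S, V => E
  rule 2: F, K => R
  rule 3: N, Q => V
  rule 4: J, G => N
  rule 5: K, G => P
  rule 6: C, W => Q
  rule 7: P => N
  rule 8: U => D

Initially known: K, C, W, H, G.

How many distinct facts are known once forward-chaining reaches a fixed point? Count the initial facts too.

9

Round 1 fires rule 5, rule 6, giving P, Q.
Round 2 fires rule 7, giving N.
Round 3 fires rule 3, giving V.
Closure: {C, G, H, K, N, P, Q, V, W} — 9 facts.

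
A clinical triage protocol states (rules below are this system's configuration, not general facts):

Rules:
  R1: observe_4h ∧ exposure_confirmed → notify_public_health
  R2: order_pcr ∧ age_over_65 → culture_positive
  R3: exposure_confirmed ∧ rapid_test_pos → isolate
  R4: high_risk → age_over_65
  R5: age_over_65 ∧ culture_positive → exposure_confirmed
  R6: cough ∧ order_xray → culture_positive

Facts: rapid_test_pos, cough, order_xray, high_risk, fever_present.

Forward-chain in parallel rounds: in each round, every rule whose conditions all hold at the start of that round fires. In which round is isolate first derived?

Round 1: R4 [high_risk → age_over_65]; R6 [cough ∧ order_xray → culture_positive]. Adds age_over_65, culture_positive.
Round 2: R5 [age_over_65 ∧ culture_positive → exposure_confirmed]. Adds exposure_confirmed.
Round 3: R3 [exposure_confirmed ∧ rapid_test_pos → isolate]. Adds isolate.
isolate first appears in round 3.

3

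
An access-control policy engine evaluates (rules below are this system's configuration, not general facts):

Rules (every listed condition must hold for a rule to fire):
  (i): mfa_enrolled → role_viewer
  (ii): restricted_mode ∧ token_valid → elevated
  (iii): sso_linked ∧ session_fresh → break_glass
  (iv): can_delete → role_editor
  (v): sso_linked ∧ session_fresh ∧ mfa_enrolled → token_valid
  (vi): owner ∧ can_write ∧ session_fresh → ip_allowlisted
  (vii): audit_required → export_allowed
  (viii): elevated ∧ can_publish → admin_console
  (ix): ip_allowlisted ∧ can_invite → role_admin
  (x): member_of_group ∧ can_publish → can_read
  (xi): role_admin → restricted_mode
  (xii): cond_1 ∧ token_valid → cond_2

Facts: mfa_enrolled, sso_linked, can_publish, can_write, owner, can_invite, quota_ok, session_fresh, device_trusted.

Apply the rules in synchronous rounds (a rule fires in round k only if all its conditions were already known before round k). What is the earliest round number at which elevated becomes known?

4

Round 1 fires (i), (iii), (v), (vi), giving role_viewer, break_glass, token_valid, ip_allowlisted.
Round 2 fires (ix), giving role_admin.
Round 3 fires (xi), giving restricted_mode.
Round 4 fires (ii), giving elevated.
elevated first appears in round 4.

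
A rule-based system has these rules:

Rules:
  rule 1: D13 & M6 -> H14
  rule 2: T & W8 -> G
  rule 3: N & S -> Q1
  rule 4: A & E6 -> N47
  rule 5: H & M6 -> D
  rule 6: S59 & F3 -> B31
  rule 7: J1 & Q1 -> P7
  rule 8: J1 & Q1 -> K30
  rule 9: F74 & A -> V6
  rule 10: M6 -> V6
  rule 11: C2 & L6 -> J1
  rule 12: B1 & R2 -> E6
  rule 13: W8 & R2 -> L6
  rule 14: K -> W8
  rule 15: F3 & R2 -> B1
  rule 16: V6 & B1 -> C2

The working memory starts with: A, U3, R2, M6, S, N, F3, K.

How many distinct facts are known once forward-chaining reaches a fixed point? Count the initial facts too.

19

Round 1: rule 3 [N & S -> Q1]; rule 10 [M6 -> V6]; rule 14 [K -> W8]; rule 15 [F3 & R2 -> B1]. New: Q1, V6, W8, B1.
Round 2: rule 12 [B1 & R2 -> E6]; rule 13 [W8 & R2 -> L6]; rule 16 [V6 & B1 -> C2]. New: E6, L6, C2.
Round 3: rule 4 [A & E6 -> N47]; rule 11 [C2 & L6 -> J1]. New: N47, J1.
Round 4: rule 7 [J1 & Q1 -> P7]; rule 8 [J1 & Q1 -> K30]. New: P7, K30.
Closure: {A, B1, C2, E6, F3, J1, K, K30, L6, M6, N, N47, P7, Q1, R2, S, U3, V6, W8} — 19 facts.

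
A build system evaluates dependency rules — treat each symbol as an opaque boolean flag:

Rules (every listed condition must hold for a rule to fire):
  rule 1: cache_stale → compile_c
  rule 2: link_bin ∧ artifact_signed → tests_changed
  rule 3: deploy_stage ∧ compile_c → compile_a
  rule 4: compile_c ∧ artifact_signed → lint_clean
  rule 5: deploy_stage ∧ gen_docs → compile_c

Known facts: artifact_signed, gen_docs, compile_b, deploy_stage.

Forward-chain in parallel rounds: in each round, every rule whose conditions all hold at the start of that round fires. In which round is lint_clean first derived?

2

Round 1: rule 5 [deploy_stage ∧ gen_docs → compile_c]. New: compile_c.
Round 2: rule 3 [deploy_stage ∧ compile_c → compile_a]; rule 4 [compile_c ∧ artifact_signed → lint_clean]. New: compile_a, lint_clean.
lint_clean first appears in round 2.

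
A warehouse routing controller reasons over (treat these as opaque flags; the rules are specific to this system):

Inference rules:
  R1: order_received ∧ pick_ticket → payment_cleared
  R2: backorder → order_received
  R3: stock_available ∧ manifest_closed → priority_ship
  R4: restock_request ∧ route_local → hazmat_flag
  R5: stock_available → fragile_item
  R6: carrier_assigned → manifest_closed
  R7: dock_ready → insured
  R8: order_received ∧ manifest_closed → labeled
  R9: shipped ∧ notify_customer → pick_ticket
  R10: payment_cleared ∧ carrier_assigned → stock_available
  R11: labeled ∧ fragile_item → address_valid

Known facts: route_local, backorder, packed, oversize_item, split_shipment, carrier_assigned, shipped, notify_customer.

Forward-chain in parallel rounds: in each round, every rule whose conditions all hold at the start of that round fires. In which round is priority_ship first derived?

[1] R2 [backorder → order_received]; R6 [carrier_assigned → manifest_closed]; R9 [shipped ∧ notify_customer → pick_ticket]. ⇒ new: order_received, manifest_closed, pick_ticket.
[2] R1 [order_received ∧ pick_ticket → payment_cleared]; R8 [order_received ∧ manifest_closed → labeled]. ⇒ new: payment_cleared, labeled.
[3] R10 [payment_cleared ∧ carrier_assigned → stock_available]. ⇒ new: stock_available.
[4] R3 [stock_available ∧ manifest_closed → priority_ship]; R5 [stock_available → fragile_item]. ⇒ new: priority_ship, fragile_item.
priority_ship first appears in round 4.

4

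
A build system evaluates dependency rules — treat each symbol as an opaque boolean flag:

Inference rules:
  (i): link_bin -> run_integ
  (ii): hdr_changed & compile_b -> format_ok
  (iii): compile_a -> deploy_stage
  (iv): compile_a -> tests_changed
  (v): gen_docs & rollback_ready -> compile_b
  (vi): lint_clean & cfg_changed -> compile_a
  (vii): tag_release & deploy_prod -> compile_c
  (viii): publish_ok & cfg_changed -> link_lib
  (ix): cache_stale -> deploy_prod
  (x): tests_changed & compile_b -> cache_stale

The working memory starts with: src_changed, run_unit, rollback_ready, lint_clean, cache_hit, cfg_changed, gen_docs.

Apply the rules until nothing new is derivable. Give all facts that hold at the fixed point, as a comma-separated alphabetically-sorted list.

[1] (v) [gen_docs & rollback_ready -> compile_b]; (vi) [lint_clean & cfg_changed -> compile_a]. ⇒ new: compile_b, compile_a.
[2] (iii) [compile_a -> deploy_stage]; (iv) [compile_a -> tests_changed]. ⇒ new: deploy_stage, tests_changed.
[3] (x) [tests_changed & compile_b -> cache_stale]. ⇒ new: cache_stale.
[4] (ix) [cache_stale -> deploy_prod]. ⇒ new: deploy_prod.

cache_hit, cache_stale, cfg_changed, compile_a, compile_b, deploy_prod, deploy_stage, gen_docs, lint_clean, rollback_ready, run_unit, src_changed, tests_changed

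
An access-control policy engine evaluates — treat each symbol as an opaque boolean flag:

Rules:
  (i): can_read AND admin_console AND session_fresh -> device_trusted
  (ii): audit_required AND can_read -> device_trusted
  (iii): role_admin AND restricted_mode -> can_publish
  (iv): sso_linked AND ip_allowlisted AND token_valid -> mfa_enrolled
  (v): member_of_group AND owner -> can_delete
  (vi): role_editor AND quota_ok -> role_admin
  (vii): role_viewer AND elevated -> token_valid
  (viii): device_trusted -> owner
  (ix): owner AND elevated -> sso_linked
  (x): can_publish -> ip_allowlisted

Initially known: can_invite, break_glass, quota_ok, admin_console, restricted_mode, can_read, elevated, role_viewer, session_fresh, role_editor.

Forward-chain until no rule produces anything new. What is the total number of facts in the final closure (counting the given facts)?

Round 1 — (i), (vi), (vii), derive device_trusted, role_admin, token_valid.
Round 2 — (iii), (viii), derive can_publish, owner.
Round 3 — (ix), (x), derive sso_linked, ip_allowlisted.
Round 4 — (iv), derive mfa_enrolled.
Closure: {admin_console, break_glass, can_invite, can_publish, can_read, device_trusted, elevated, ip_allowlisted, mfa_enrolled, owner, quota_ok, restricted_mode, role_admin, role_editor, role_viewer, session_fresh, sso_linked, token_valid} — 18 facts.

18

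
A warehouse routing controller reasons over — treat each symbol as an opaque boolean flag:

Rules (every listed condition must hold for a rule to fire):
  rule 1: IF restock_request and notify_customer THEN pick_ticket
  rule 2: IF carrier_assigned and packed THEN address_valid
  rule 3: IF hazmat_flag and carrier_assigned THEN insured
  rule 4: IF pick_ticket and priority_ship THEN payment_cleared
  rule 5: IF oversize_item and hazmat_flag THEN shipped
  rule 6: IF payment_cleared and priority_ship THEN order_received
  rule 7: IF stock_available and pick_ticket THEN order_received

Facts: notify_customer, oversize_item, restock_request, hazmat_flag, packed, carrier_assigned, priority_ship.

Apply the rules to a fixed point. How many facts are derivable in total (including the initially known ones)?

13

[1] rule 1 [IF restock_request and notify_customer THEN pick_ticket]; rule 2 [IF carrier_assigned and packed THEN address_valid]; rule 3 [IF hazmat_flag and carrier_assigned THEN insured]; rule 5 [IF oversize_item and hazmat_flag THEN shipped]. ⇒ new: pick_ticket, address_valid, insured, shipped.
[2] rule 4 [IF pick_ticket and priority_ship THEN payment_cleared]. ⇒ new: payment_cleared.
[3] rule 6 [IF payment_cleared and priority_ship THEN order_received]. ⇒ new: order_received.
Closure: {address_valid, carrier_assigned, hazmat_flag, insured, notify_customer, order_received, oversize_item, packed, payment_cleared, pick_ticket, priority_ship, restock_request, shipped} — 13 facts.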